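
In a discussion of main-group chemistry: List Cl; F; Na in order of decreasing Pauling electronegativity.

F is in period 2, group 17; Na is in period 3, group 1; Cl is in period 3, group 17.
EN rises left→right (higher Z_eff, smaller atoms) and falls top→bottom (larger, more shielded atoms).
Here both period and group differ, so the two effects have to be weighed against each other.
Cl > Na: Cl lies to the right of Na in period 3, so the across-period effect alone puts Cl higher.
F > Cl: F sits above Cl in group 17, so the down-group effect alone puts F higher.
Tabulated electronegativity (Pauling): F 3.98, Na 0.93, Cl 3.16.
So from highest to lowest: F > Cl > Na.

F > Cl > Na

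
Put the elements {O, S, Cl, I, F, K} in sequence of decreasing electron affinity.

Atoms with high Z_eff and room in the valence shell (especially the halogens) have the most exothermic electron affinities.
Here both period and group differ, so the two effects have to be weighed against each other.
O > K: both effects reinforce here, so O is clearly the higher of the two.
S > O: this pair runs against the simple trend — see the exception note.
I > S: period and group pull opposite ways; the across-period shift dominates (295 vs 200 kJ/mol).
F > I: F sits above I in group 17, so the down-group effect alone puts F higher.
Cl > F: this pair runs against the simple trend — see the exception note.
Note the exception: S has a higher electron affinity than O, contrary to the simple trend — the compact 2p subshell of O repels the added electron more than S's larger 3p does.
Note the exception: Cl has a higher electron affinity than F, contrary to the simple trend — F's small 2p subshell makes the incoming electron feel strong e⁻–e⁻ repulsion, so Cl actually releases more energy on gaining an electron.
Approximate values (kJ/mol): O 141, F 328, S 200, Cl 349, K 48, I 295.
So from highest to lowest: Cl > F > I > S > O > K.

Cl > F > I > S > O > K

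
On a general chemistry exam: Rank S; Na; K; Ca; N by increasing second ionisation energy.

Ca < S < N < K < Na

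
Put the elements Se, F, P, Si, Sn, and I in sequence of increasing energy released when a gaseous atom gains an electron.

F is in period 2, group 17; Si is in period 3, group 14; P is in period 3, group 15; Se is in period 4, group 16; Sn is in period 5, group 14; I is in period 5, group 17.
Electron affinity generally becomes more exothermic across a period toward the halogens and less exothermic down a group.
These span different periods and groups, so the two trends combine.
Sn > P: this pair runs against the simple trend — see the exception note.
Si > Sn: Si sits above Sn in group 14, so the down-group effect alone puts Si higher.
Se > Si: period and group pull opposite ways; the across-period shift dominates (195 vs 134 kJ/mol).
I > Se: the two effects oppose for this pair; the across-period effect wins (295 vs 195 kJ/mol).
F > I: they share group 17; the group trend gives F the larger value.
Note the exception: Sn has a higher electron affinity than P, contrary to the simple trend — adding an electron to P's half-filled np³ subshell costs electron-pairing energy.
Note the exception: Si has a higher electron affinity than P, contrary to the simple trend — adding an electron to P's half-filled 3p³ is unfavourable, so Si (3p²) has the more exothermic EA.
Tabulated electron affinity (kJ/mol): F 328, Si 134, P 72, Se 195, Sn 107, I 295.
So from lowest to highest: P < Sn < Si < Se < I < F.

P < Sn < Si < Se < I < F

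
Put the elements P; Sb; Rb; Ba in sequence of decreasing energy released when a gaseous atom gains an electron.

EA tends to increase across a period and decrease down a group, though the pattern is less regular than for IE or radius.
Neither a single period nor a single group — weigh both effects.
Rb > Ba: period and group pull opposite ways; the down-group shift dominates (47 vs 14 kJ/mol).
P > Rb: both effects reinforce here, so P is clearly the higher of the two.
Sb > P: this pair runs against the simple trend — see the exception note.
Note the exception: Sb has a higher electron affinity than P, contrary to the simple trend — both are half-filled np³, but the pairing/repulsion penalty for the added electron shrinks as the p orbitals become larger and more diffuse down the group, and for Sb that outweighs the weaker nuclear attraction.
Tabulated electron affinity (kJ/mol): P 72, Rb 47, Sb 103, Ba 14.
So from highest to lowest: Sb > P > Rb > Ba.

Sb, P, Rb, Ba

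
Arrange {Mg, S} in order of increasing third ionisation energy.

S < Mg

IE_3 is the cost of taking one more electron from the +2 cation: Mg²⁺ is the bare [Ne] core; S²⁺ still has 4 valence electrons.
Core electrons are held far more tightly than valence electrons, so Mg tops the IE_3 order.
Tabulated IE_3 (kJ/mol): Mg 7733, S 3357.
Hence IE_3: S < Mg.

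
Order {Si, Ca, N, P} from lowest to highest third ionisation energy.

P < Si < N < Ca

IE_3 is the cost of taking one more electron from the +2 cation: Si²⁺ still has 2 valence electrons; Ca²⁺ is the bare [Ar] core; N²⁺ still has 3 valence electrons; P²⁺ still has 3 valence electrons.
Pulling an electron out of a noble-gas core costs far more than removing a remaining valence electron, so Ca sits at the high end of IE_3.
Valence configurations: Si²⁺ [Ne]3s², N²⁺ [He]2s²2p¹, P²⁺ [Ne]3s²3p¹.
P²⁺ loses a lone 3p electron whereas Si²⁺ must break into a filled 3s² pair, so IE_3(Si) > IE_3(P) even though P has the higher nuclear charge.
Approximate IE_3 values (kJ/mol): Si 3232, Ca 4912, N 4578, P 2914.
So the third ionization energies run P < Si < N < Ca.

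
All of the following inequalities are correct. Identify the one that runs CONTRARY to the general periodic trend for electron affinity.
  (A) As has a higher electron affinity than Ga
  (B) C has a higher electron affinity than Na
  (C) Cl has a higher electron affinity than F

(C)

The general trend: electron affinity increases across a period and decreases down a group.
(A) As (period 4, group 15) vs Ga (period 4, group 13): the stated order agrees with the simple trend.
(B) C (period 2, group 14) vs Na (period 3, group 1): the stated order agrees with the simple trend.
(C) Cl (period 3, group 17) vs F (period 2, group 17): the stated order contradicts the simple trend.
The exception is (C): F's small 2p subshell makes the incoming electron feel strong e⁻–e⁻ repulsion, so Cl actually releases more energy on gaining an electron.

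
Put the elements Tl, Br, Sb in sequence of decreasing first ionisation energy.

Br > Sb > Tl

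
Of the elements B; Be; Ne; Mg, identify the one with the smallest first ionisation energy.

Mg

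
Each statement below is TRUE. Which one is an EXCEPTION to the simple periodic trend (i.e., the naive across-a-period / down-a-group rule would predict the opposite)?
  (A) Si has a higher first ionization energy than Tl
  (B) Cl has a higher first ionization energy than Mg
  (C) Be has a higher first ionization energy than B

The general trend: first ionization energy increases across a period and decreases down a group.
(A) Si (period 3, group 14) vs Tl (period 6, group 13): the stated order agrees with the simple trend.
(B) Cl (period 3, group 17) vs Mg (period 3, group 2): the stated order agrees with the simple trend.
(C) Be (period 2, group 2) vs B (period 2, group 13): the stated order contradicts the simple trend.
The exception is (C): removing B's lone 2p electron is easier than breaking Be's filled 2s².

(C)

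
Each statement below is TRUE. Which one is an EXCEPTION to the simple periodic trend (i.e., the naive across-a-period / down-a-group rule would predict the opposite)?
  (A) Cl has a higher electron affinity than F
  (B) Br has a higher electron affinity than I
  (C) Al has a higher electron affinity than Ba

(A)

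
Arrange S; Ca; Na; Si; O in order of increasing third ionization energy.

Si < S < Ca < O < Na

The third ionization energy removes an electron from the +2 ion. For each element: S²⁺ still has 4 valence electrons; Ca²⁺ is the bare [Ar] core; Na²⁺ is already 1 electron into the core; Si²⁺ still has 2 valence electrons; O²⁺ still has 4 valence electrons.
Usually core removal costs more than valence removal, but here the competition is close: a tightly held n=2 valence electron can cost more to remove than an n=3 core electron, so the actual values have to decide it.
Valence configurations: S²⁺ [Ne]3s²3p², Si²⁺ [Ne]3s², O²⁺ [He]2s²2p².
Approximate IE_3 values (kJ/mol): S 3357, Ca 4912, Na 6910, Si 3232, O 5300.
Overall IE_3 order: Si < S < Ca < O < Na.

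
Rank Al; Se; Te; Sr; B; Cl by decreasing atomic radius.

Sr > Te > Al > Se > Cl > B

B is in period 2, group 13; Al is in period 3, group 13; Cl is in period 3, group 17; Se is in period 4, group 16; Sr is in period 5, group 2; Te is in period 5, group 16.
Moving right in a period, electrons are added to the same shell under a stronger nuclear pull, so atoms get smaller; moving down, a new shell is opened and atoms get larger.
Neither a single period nor a single group — weigh both effects.
Cl > B: the two effects oppose for this pair; the down-group effect wins (99 vs 85 pm).
Se > Cl: relative to Cl, both the across-period and down-group shifts push Se's atomic radius up.
Al > Se: the two effects oppose for this pair; the across-period effect wins (126 vs 116 pm).
Te > Al: the two effects oppose for this pair; the down-group effect wins (136 vs 126 pm).
Sr > Te: Sr lies to the left of Te in period 5, so the across-period effect alone puts Sr larger.
Tabulated atomic radius (pm): B 85, Al 126, Cl 99, Se 116, Sr 185, Te 136.
So from largest to smallest: Sr > Te > Al > Se > Cl > B.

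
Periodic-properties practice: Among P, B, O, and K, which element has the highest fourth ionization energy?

The fourth ionization energy removes an electron from the +3 ion. For each element: P³⁺ still has 2 valence electrons; B³⁺ is the bare [He] core; O³⁺ still has 3 valence electrons; K³⁺ is already 2 electrons into the core.
Usually core removal costs more than valence removal, but here the competition is close: a tightly held n=2 valence electron can cost more to remove than an n=3 core electron, so the actual values have to decide it.
Valence configurations: P³⁺ [Ne]3s², O³⁺ [He]2s²2p¹.
Tabulated IE_4 (kJ/mol): P 4964, B 25026, O 7469, K 5877.
So the fourth ionization energies run P < K < O < B.

B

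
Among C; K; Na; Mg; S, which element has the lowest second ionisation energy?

Mg

Consider each +1 ion: C⁺ still has 3 valence electrons; K⁺ is the bare [Ar] core; Na⁺ is the bare [Ne] core; Mg⁺ still has 1 valence electron; S⁺ still has 5 valence electrons.
Breaking into a closed-shell core is much more expensive than removing a leftover valence electron — K and Na have the largest IE_2 here.
Valence configurations: C⁺ [He]2s²2p¹, Mg⁺ [Ne]3s¹, S⁺ [Ne]3s²3p³.
The numbers (kJ/mol): C 2353, K 3052, Na 4562, Mg 1451, S 2252.
Overall IE_2 order: Mg < S < C < K < Na.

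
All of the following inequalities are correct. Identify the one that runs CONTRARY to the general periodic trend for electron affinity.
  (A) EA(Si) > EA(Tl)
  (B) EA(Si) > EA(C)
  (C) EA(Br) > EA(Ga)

The general trend: electron affinity increases across a period and decreases down a group.
(A) Si (period 3, group 14) vs Tl (period 6, group 13): the stated order agrees with the simple trend.
(B) Si (period 3, group 14) vs C (period 2, group 14): the stated order contradicts the simple trend.
(C) Br (period 4, group 17) vs Ga (period 4, group 13): the stated order agrees with the simple trend.
The exception is (B): Si's larger, more diffuse 3p orbitals accept an added electron slightly more readily than C's compact 2p.

(B)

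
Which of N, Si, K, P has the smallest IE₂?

IE_2 is the cost of taking one more electron from the +1 cation: N⁺ still has 4 valence electrons; Si⁺ still has 3 valence electrons; K⁺ is the bare [Ar] core; P⁺ still has 4 valence electrons.
Breaking into a closed-shell core is much more expensive than removing a leftover valence electron — K has the largest IE_2 here.
Valence configurations: N⁺ [He]2s²2p², Si⁺ [Ne]3s²3p¹, P⁺ [Ne]3s²3p².
Tabulated IE_2 (kJ/mol): N 2856, Si 1577, K 3052, P 1907.
Overall IE_2 order: Si < P < N < K.

Si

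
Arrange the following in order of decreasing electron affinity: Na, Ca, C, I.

C is in period 2, group 14; Na is in period 3, group 1; Ca is in period 4, group 2; I is in period 5, group 17.
Adding an electron releases more energy for atoms nearer the top right (short of the noble gases).
Here both period and group differ, so the two effects have to be weighed against each other.
Na > Ca: period and group pull opposite ways; the down-group shift dominates (53 vs 2 kJ/mol).
C > Na: both effects reinforce here, so C is clearly the higher of the two.
I > C: the two effects oppose for this pair; the across-period effect wins (295 vs 122 kJ/mol).
Tabulated electron affinity (kJ/mol): C 122, Na 53, Ca 2, I 295.
So from highest to lowest: I > C > Na > Ca.

I > C > Na > Ca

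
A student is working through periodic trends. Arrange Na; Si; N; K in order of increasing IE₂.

After 1 electron has been removed, what remains? Na⁺ is the bare [Ne] core; Si⁺ still has 3 valence electrons; N⁺ still has 4 valence electrons; K⁺ is the bare [Ar] core.
Pulling an electron out of a noble-gas core costs far more than removing a remaining valence electron, so K and Na sit at the high end of IE_2.
Valence configurations: Si⁺ [Ne]3s²3p¹, N⁺ [He]2s²2p².
The numbers (kJ/mol): Na 4562, Si 1577, N 2856, K 3052.
Hence IE_2: Si < N < K < Na.

Si < N < K < Na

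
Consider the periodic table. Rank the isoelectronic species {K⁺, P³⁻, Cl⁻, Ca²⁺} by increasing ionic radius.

All of these have 18 electrons, so size is governed by nuclear charge alone: the more protons, the stronger the pull on the same electron cloud, and the smaller the ion.
Nuclear charges: Ca²⁺ (Z=20), K⁺ (Z=19), Cl⁻ (Z=17), P³⁻ (Z=15).
Smallest to largest: Ca²⁺ < K⁺ < Cl⁻ < P³⁻.

Ca²⁺ < K⁺ < Cl⁻ < P³⁻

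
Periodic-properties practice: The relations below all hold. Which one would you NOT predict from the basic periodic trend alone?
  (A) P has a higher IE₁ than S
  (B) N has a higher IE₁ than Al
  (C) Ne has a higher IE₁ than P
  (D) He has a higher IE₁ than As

The general trend: IE₁ increases across a period and decreases down a group.
(A) P (period 3, group 15) vs S (period 3, group 16): the stated order contradicts the simple trend.
(B) N (period 2, group 15) vs Al (period 3, group 13): the stated order agrees with the simple trend.
(C) Ne (period 2, group 18) vs P (period 3, group 15): the stated order agrees with the simple trend.
(D) He (period 1, group 18) vs As (period 4, group 15): the stated order agrees with the simple trend.
The exception is (A): S (3p⁴) ionizes more easily than half-filled P (3p³) because the paired 3p electron in S is pushed out by e⁻–e⁻ repulsion.

(A)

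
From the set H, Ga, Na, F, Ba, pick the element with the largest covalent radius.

H is in period 1, group 1; F is in period 2, group 17; Na is in period 3, group 1; Ga is in period 4, group 13; Ba is in period 6, group 2.
Moving right in a period, electrons are added to the same shell under a stronger nuclear pull, so atoms get smaller; moving down, a new shell is opened and atoms get larger.
These span different periods and groups, so the two trends combine.
F > H: the two effects oppose for this pair; the down-group effect wins (64 vs 32 pm).
Ga > F: both effects reinforce here, so Ga is clearly the larger of the two.
Na > Ga: period and group pull opposite ways; the across-period shift dominates (155 vs 124 pm).
Ba > Na: the two effects oppose for this pair; the down-group effect wins (196 vs 155 pm).
Tabulated atomic radius (pm): H 32, F 64, Na 155, Ga 124, Ba 196.
The largest covalent radius among these belongs to Ba.

Ba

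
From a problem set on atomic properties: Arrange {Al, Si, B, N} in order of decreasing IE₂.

N, B, Al, Si

IE_2 is the cost of taking one more electron from the +1 cation: Al⁺ still has 2 valence electrons; Si⁺ still has 3 valence electrons; B⁺ still has 2 valence electrons; N⁺ still has 4 valence electrons.
All are still removing valence electrons, so compare the +1 ions as you would atoms: IE_2 generally rises across a period (higher Z_eff) and falls down a group (larger shell), subject to the usual subshell exceptions.
Valence configurations: Al⁺ [Ne]3s², Si⁺ [Ne]3s²3p¹, B⁺ [He]2s², N⁺ [He]2s²2p².
Si⁺ loses a lone 3p electron whereas Al⁺ must break into a filled 3s² pair, so IE_2(Al) > IE_2(Si) even though Si has the higher nuclear charge.
Approximate IE_2 values (kJ/mol): Al 1817, Si 1577, B 2427, N 2856.
Overall IE_2 order: Si < Al < B < N.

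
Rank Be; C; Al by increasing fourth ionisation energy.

C < Al < Be

IE_4 is the cost of taking one more electron from the +3 cation: Be³⁺ is already 1 electron into the core; C³⁺ still has 1 valence electron; Al³⁺ is the bare [Ne] core.
Pulling an electron out of a noble-gas core costs far more than removing a remaining valence electron, so Al and Be sit at the high end of IE_4.
The numbers (kJ/mol): Be 21007, C 6223, Al 11577.
Overall IE_4 order: C < Al < Be.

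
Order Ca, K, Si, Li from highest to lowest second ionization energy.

The second ionization energy removes an electron from the +1 ion. For each element: Ca⁺ still has 1 valence electron; K⁺ is the bare [Ar] core; Si⁺ still has 3 valence electrons; Li⁺ is the bare [He] core.
Pulling an electron out of a noble-gas core costs far more than removing a remaining valence electron, so K and Li sit at the high end of IE_2.
Valence configurations: Ca⁺ [Ar]4s¹, Si⁺ [Ne]3s²3p¹.
Tabulated IE_2 (kJ/mol): Ca 1145, K 3052, Si 1577, Li 7298.
Putting it together, IE_2: Ca < Si < K < Li.

Li > K > Si > Ca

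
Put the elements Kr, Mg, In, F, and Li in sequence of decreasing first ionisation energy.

Li is in period 2, group 1; F is in period 2, group 17; Mg is in period 3, group 2; Kr is in period 4, group 18; In is in period 5, group 13.
IE₁ increases left→right with effective nuclear charge and decreases top→bottom as the valence shell moves farther out.
Here both period and group differ, so the two effects have to be weighed against each other.
In > Li: period and group pull opposite ways; the across-period shift dominates (558 vs 520 kJ/mol).
Mg > In: period and group pull opposite ways; the down-group shift dominates (738 vs 558 kJ/mol).
Kr > Mg: the two effects oppose for this pair; the across-period effect wins (1351 vs 738 kJ/mol).
F > Kr: the two effects oppose for this pair; the down-group effect wins (1681 vs 1351 kJ/mol).
Tabulated first ionization energy (kJ/mol): Li 520, F 1681, Mg 738, Kr 1351, In 558.
So from highest to lowest: F > Kr > Mg > In > Li.

F > Kr > Mg > In > Li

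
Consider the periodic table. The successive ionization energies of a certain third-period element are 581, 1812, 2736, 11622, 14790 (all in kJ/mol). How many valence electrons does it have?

3

Look for the largest jump between consecutive ionization energies: IE4/IE3 ≈ 4.2, far larger than any earlier ratio.
That jump marks the point where a core electron is being removed. So the atom has 3 valence electrons.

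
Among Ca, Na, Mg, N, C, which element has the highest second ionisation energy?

The second ionization energy removes an electron from the +1 ion. For each element: Ca⁺ still has 1 valence electron; Na⁺ is the bare [Ne] core; Mg⁺ still has 1 valence electron; N⁺ still has 4 valence electrons; C⁺ still has 3 valence electrons.
Core electrons are held far more tightly than valence electrons, so Na tops the IE_2 order.
Valence configurations: Ca⁺ [Ar]4s¹, Mg⁺ [Ne]3s¹, N⁺ [He]2s²2p², C⁺ [He]2s²2p¹.
Tabulated IE_2 (kJ/mol): Ca 1145, Na 4562, Mg 1451, N 2856, C 2353.
Overall IE_2 order: Ca < Mg < C < N < Na.

Na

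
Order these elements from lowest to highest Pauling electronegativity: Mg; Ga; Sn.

Mg < Ga < Sn

Atoms toward the upper right of the periodic table pull bonding electrons most strongly.
A diagonal step moves right (one effect) and down (the opposite effect) at once.
Ga > Mg: the two effects oppose for this pair; the across-period effect wins (1.81 vs 1.31).
Sn > Ga: period and group pull opposite ways; the across-period shift dominates (1.96 vs 1.81).
Tabulated electronegativity (Pauling): Mg 1.31, Ga 1.81, Sn 1.96.
So from lowest to highest: Mg < Ga < Sn.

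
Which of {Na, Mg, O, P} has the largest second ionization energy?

Consider each +1 ion: Na⁺ is the bare [Ne] core; Mg⁺ still has 1 valence electron; O⁺ still has 5 valence electrons; P⁺ still has 4 valence electrons.
Pulling an electron out of a noble-gas core costs far more than removing a remaining valence electron, so Na sits at the high end of IE_2.
Valence configurations: Mg⁺ [Ne]3s¹, O⁺ [He]2s²2p³, P⁺ [Ne]3s²3p².
Approximate IE_2 values (kJ/mol): Na 4562, Mg 1451, O 3388, P 1907.
Overall IE_2 order: Mg < P < O < Na.

Na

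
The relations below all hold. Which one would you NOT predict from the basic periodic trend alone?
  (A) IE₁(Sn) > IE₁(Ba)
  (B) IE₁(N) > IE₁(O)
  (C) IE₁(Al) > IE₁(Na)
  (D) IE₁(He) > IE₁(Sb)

The general trend: IE₁ increases across a period and decreases down a group.
(A) Sn (period 5, group 14) vs Ba (period 6, group 2): the stated order agrees with the simple trend.
(B) N (period 2, group 15) vs O (period 2, group 16): the stated order contradicts the simple trend.
(C) Al (period 3, group 13) vs Na (period 3, group 1): the stated order agrees with the simple trend.
(D) He (period 1, group 18) vs Sb (period 5, group 15): the stated order agrees with the simple trend.
The exception is (B): pairing an electron in O's 2p⁴ costs repulsion energy, so O ionizes more easily than half-filled N (2p³).

(B)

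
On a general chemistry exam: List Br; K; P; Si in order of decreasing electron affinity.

Si is in period 3, group 14; P is in period 3, group 15; K is in period 4, group 1; Br is in period 4, group 17.
EA tends to increase across a period and decrease down a group, though the pattern is less regular than for IE or radius.
Here both period and group differ, so the two effects have to be weighed against each other.
P > K: both effects reinforce here, so P is clearly the higher of the two.
Si > P: this pair runs against the simple trend — see the exception note.
Br > Si: the two effects oppose for this pair; the across-period effect wins (325 vs 134 kJ/mol).
Note the exception: Si has a higher electron affinity than P, contrary to the simple trend — adding an electron to P's half-filled 3p³ is unfavourable, so Si (3p²) has the more exothermic EA.
For reference (kJ/mol): Si 134, P 72, K 48, Br 325.
So from highest to lowest: Br > Si > P > K.

Br > Si > P > K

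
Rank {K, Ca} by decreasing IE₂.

K > Ca

The second ionization energy removes an electron from the +1 ion. For each element: K⁺ is the bare [Ar] core; Ca⁺ still has 1 valence electron.
Core electrons are held far more tightly than valence electrons, so K tops the IE_2 order.
The numbers (kJ/mol): K 3052, Ca 1145.
So the second ionization energies run Ca < K.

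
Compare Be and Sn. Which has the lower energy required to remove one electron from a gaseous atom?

Be is in period 2, group 2; Sn is in period 5, group 14.
Removing the outermost electron gets harder across a period and easier down a group.
Here both period and group differ, so the two effects have to be weighed against each other.
Be > Sn: period and group pull opposite ways; the down-group shift dominates (900 vs 709 kJ/mol).
Approximate values (kJ/mol): Be 900, Sn 709.
So Sn has the lower energy required to remove one electron from a gaseous atom (Sn < Be).

Sn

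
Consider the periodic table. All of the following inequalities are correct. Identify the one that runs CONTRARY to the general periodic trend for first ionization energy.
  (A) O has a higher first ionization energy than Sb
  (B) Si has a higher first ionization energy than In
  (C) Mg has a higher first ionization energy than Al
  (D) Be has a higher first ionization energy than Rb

The general trend: first ionization energy increases across a period and decreases down a group.
(A) O (period 2, group 16) vs Sb (period 5, group 15): the stated order agrees with the simple trend.
(B) Si (period 3, group 14) vs In (period 5, group 13): the stated order agrees with the simple trend.
(C) Mg (period 3, group 2) vs Al (period 3, group 13): the stated order contradicts the simple trend.
(D) Be (period 2, group 2) vs Rb (period 5, group 1): the stated order agrees with the simple trend.
The exception is (C): Al's single 3p electron is easier to remove than one from Mg's filled 3s².

(C)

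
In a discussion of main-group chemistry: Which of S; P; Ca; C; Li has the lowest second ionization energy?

Ca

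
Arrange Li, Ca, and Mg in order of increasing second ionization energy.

Ca, Mg, Li

Consider each +1 ion: Li⁺ is the bare [He] core; Ca⁺ still has 1 valence electron; Mg⁺ still has 1 valence electron.
Core electrons are held far more tightly than valence electrons, so Li tops the IE_2 order.
Valence configurations: Ca⁺ [Ar]4s¹, Mg⁺ [Ne]3s¹.
Tabulated IE_2 (kJ/mol): Li 7298, Ca 1145, Mg 1451.
Overall IE_2 order: Ca < Mg < Li.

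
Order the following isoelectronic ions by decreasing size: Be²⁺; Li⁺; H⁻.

H⁻ > Li⁺ > Be²⁺

All of these have 2 electrons, so size is governed by nuclear charge alone: the more protons, the stronger the pull on the same electron cloud, and the smaller the ion.
Nuclear charges: Be²⁺ (Z=4), Li⁺ (Z=3), H⁻ (Z=1).
Largest to smallest: H⁻ > Li⁺ > Be²⁺.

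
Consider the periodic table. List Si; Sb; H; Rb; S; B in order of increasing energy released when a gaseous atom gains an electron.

H is in period 1, group 1; B is in period 2, group 13; Si is in period 3, group 14; S is in period 3, group 16; Rb is in period 5, group 1; Sb is in period 5, group 15.
Atoms with high Z_eff and room in the valence shell (especially the halogens) have the most exothermic electron affinities.
These span different periods and groups, so the two trends combine.
Rb > B: this pair runs against the simple trend — see the exception note.
H > Rb: H sits above Rb in group 1, so the down-group effect alone puts H higher.
Sb > H: the two effects oppose for this pair; the across-period effect wins (103 vs 73 kJ/mol).
Si > Sb: period and group pull opposite ways; the down-group shift dominates (134 vs 103 kJ/mol).
S > Si: both are in period 3; the period trend gives S the larger value.
Note the exception: Rb has a higher electron affinity than B, contrary to the simple trend — B's ns²np¹ configuration gives only a small electron affinity — the sparsely filled np subshell binds an added electron weakly.
For reference (kJ/mol): H 73, B 27, Si 134, S 200, Rb 47, Sb 103.
So from lowest to highest: B < Rb < H < Sb < Si < S.

B < Rb < H < Sb < Si < S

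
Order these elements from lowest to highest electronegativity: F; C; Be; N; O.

Atoms toward the upper right of the periodic table pull bonding electrons most strongly.
All lie in period 2, so electronegativity increases left to right.
So from lowest to highest: Be < C < N < O < F.

Be < C < N < O < F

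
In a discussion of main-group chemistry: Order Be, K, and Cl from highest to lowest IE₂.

K, Cl, Be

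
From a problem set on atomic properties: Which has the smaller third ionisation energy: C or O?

C

After 2 electrons have been removed, what remains? C²⁺ still has 2 valence electrons; O²⁺ still has 4 valence electrons.
All are still removing valence electrons, so compare the +2 ions as you would atoms: IE_3 generally rises across a period (higher Z_eff) and falls down a group (larger shell), subject to the usual subshell exceptions.
Valence configurations: C²⁺ [He]2s², O²⁺ [He]2s²2p².
The numbers (kJ/mol): C 4620, O 5300.
Hence IE_3: C < O.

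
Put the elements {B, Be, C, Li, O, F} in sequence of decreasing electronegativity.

Li is in period 2, group 1; Be is in period 2, group 2; B is in period 2, group 13; C is in period 2, group 14; O is in period 2, group 16; F is in period 2, group 17.
EN rises left→right (higher Z_eff, smaller atoms) and falls top→bottom (larger, more shielded atoms).
All lie in period 2, so electronegativity increases left to right.
So from highest to lowest: F > O > C > B > Be > Li.

F > O > C > B > Be > Li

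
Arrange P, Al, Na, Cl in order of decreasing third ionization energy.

The third ionization energy removes an electron from the +2 ion. For each element: P²⁺ still has 3 valence electrons; Al²⁺ still has 1 valence electron; Na²⁺ is already 1 electron into the core; Cl²⁺ still has 5 valence electrons.
Core electrons are held far more tightly than valence electrons, so Na tops the IE_3 order.
Valence configurations: P²⁺ [Ne]3s²3p¹, Al²⁺ [Ne]3s¹, Cl²⁺ [Ne]3s²3p³.
The numbers (kJ/mol): P 2914, Al 2745, Na 6910, Cl 3822.
Hence IE_3: Al < P < Cl < Na.

Na > Cl > P > Al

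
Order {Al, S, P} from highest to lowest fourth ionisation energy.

Consider each +3 ion: Al³⁺ is the bare [Ne] core; S³⁺ still has 3 valence electrons; P³⁺ still has 2 valence electrons.
Core electrons are held far more tightly than valence electrons, so Al tops the IE_4 order.
Valence configurations: S³⁺ [Ne]3s²3p¹, P³⁺ [Ne]3s².
S³⁺ loses a lone 3p electron whereas P³⁺ must break into a filled 3s² pair, so IE_4(P) > IE_4(S) even though S has the higher nuclear charge.
Approximate IE_4 values (kJ/mol): Al 11577, S 4556, P 4964.
Overall IE_4 order: S < P < Al.

Al > P > S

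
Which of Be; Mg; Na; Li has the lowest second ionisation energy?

The second ionization energy removes an electron from the +1 ion. For each element: Be⁺ still has 1 valence electron; Mg⁺ still has 1 valence electron; Na⁺ is the bare [Ne] core; Li⁺ is the bare [He] core.
Pulling an electron out of a noble-gas core costs far more than removing a remaining valence electron, so Na and Li sit at the high end of IE_2.
Valence configurations: Be⁺ [He]2s¹, Mg⁺ [Ne]3s¹.
Approximate IE_2 values (kJ/mol): Be 1757, Mg 1451, Na 4562, Li 7298.
So the second ionization energies run Mg < Be < Na < Li.

Mg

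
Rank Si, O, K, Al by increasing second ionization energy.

Consider each +1 ion: Si⁺ still has 3 valence electrons; O⁺ still has 5 valence electrons; K⁺ is the bare [Ar] core; Al⁺ still has 2 valence electrons.
Usually core removal costs more than valence removal, but here the competition is close: a tightly held n=2 valence electron can cost more to remove than an n=3 core electron, so the actual values have to decide it.
Valence configurations: Si⁺ [Ne]3s²3p¹, O⁺ [He]2s²2p³, Al⁺ [Ne]3s².
Si⁺ loses a lone 3p electron whereas Al⁺ must break into a filled 3s² pair, so IE_2(Al) > IE_2(Si) even though Si has the higher nuclear charge.
The numbers (kJ/mol): Si 1577, O 3388, K 3052, Al 1817.
Overall IE_2 order: Si < Al < K < O.

Si, Al, K, O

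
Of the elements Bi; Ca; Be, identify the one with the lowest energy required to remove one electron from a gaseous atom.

First ionization energy rises across a period (greater Z_eff holds electrons more tightly) and falls down a group (valence electrons are farther from the nucleus).
Neither a single period nor a single group — weigh both effects.
Bi > Ca: period and group pull opposite ways; the across-period shift dominates (703 vs 590 kJ/mol).
Be > Bi: the two effects oppose for this pair; the down-group effect wins (900 vs 703 kJ/mol).
Approximate values (kJ/mol): Be 900, Ca 590, Bi 703.
The lowest energy required to remove one electron from a gaseous atom among these belongs to Ca.

Ca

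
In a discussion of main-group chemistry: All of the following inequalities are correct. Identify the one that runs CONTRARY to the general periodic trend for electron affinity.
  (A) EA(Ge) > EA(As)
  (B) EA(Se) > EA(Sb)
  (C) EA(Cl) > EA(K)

The general trend: electron affinity increases across a period and decreases down a group.
(A) Ge (period 4, group 14) vs As (period 4, group 15): the stated order contradicts the simple trend.
(B) Se (period 4, group 16) vs Sb (period 5, group 15): the stated order agrees with the simple trend.
(C) Cl (period 3, group 17) vs K (period 4, group 1): the stated order agrees with the simple trend.
The exception is (A): adding an electron to As's half-filled 4p³ is unfavourable, so Ge (4p²) has the more exothermic EA.

(A)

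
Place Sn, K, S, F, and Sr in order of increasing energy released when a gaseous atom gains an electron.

F is in period 2, group 17; S is in period 3, group 16; K is in period 4, group 1; Sr is in period 5, group 2; Sn is in period 5, group 14.
EA tends to increase across a period and decrease down a group, though the pattern is less regular than for IE or radius.
Neither a single period nor a single group — weigh both effects.
K > Sr: period and group pull opposite ways; the down-group shift dominates (48 vs 5 kJ/mol).
Sn > K: period and group pull opposite ways; the across-period shift dominates (107 vs 48 kJ/mol).
S > Sn: relative to Sn, both the across-period and down-group shifts push S's electron affinity up.
F > S: both effects reinforce here, so F is clearly the higher of the two.
For reference (kJ/mol): F 328, S 200, K 48, Sr 5, Sn 107.
So from lowest to highest: Sr < K < Sn < S < F.

Sr, K, Sn, S, F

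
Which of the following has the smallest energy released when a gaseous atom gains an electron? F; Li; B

Adding an electron releases more energy for atoms nearer the top right (short of the noble gases).
All lie in period 2; the across-period trend (electron affinity increases left to right) applies, with the exception below.
Note the exception: Li has a higher electron affinity than B, contrary to the simple trend — B's ns²np¹ configuration gives only a small electron affinity — the sparsely filled np subshell binds an added electron weakly.
Tabulated electron affinity (kJ/mol): Li 60, B 27, F 328.
The smallest energy released when a gaseous atom gains an electron among these belongs to B.

B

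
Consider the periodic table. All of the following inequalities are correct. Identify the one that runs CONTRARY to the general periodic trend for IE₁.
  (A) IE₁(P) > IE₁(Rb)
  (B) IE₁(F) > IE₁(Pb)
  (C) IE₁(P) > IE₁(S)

The general trend: IE₁ increases across a period and decreases down a group.
(A) P (period 3, group 15) vs Rb (period 5, group 1): the stated order agrees with the simple trend.
(B) F (period 2, group 17) vs Pb (period 6, group 14): the stated order agrees with the simple trend.
(C) P (period 3, group 15) vs S (period 3, group 16): the stated order contradicts the simple trend.
The exception is (C): S (3p⁴) ionizes more easily than half-filled P (3p³) because the paired 3p electron in S is pushed out by e⁻–e⁻ repulsion.

(C)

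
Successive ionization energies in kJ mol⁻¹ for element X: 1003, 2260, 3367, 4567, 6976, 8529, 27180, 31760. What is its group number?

Group 16

Look for the largest jump between consecutive ionization energies: IE7/IE6 ≈ 3.2, far larger than any earlier ratio.
That jump marks the point where a core electron is being removed. So the atom has 6 valence electrons.
A main-group element with 6 valence electrons is in group 16.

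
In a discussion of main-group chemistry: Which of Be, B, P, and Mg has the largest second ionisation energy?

The second ionization energy removes an electron from the +1 ion. For each element: Be⁺ still has 1 valence electron; B⁺ still has 2 valence electrons; P⁺ still has 4 valence electrons; Mg⁺ still has 1 valence electron.
All are still removing valence electrons, so compare the +1 ions as you would atoms: IE_2 generally rises across a period (higher Z_eff) and falls down a group (larger shell), subject to the usual subshell exceptions.
Valence configurations: Be⁺ [He]2s¹, B⁺ [He]2s², P⁺ [Ne]3s²3p², Mg⁺ [Ne]3s¹.
The numbers (kJ/mol): Be 1757, B 2427, P 1907, Mg 1451.
So the second ionization energies run Mg < Be < P < B.

B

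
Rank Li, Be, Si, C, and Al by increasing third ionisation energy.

Al, Si, C, Li, Be

IE_3 is the cost of taking one more electron from the +2 cation: Li²⁺ is already 1 electron into the core; Be²⁺ is the bare [He] core; Si²⁺ still has 2 valence electrons; C²⁺ still has 2 valence electrons; Al²⁺ still has 1 valence electron.
Pulling an electron out of a noble-gas core costs far more than removing a remaining valence electron, so Li and Be sit at the high end of IE_3.
Valence configurations: Si²⁺ [Ne]3s², C²⁺ [He]2s², Al²⁺ [Ne]3s¹.
Tabulated IE_3 (kJ/mol): Li 11815, Be 14849, Si 3232, C 4620, Al 2745.
Putting it together, IE_3: Al < Si < C < Li < Be.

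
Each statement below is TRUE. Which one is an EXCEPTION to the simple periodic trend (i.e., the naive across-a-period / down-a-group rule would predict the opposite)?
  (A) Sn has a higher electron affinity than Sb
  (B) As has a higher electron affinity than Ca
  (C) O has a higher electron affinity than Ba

(A)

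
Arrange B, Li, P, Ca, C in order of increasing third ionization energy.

After 2 electrons have been removed, what remains? B²⁺ still has 1 valence electron; Li²⁺ is already 1 electron into the core; P²⁺ still has 3 valence electrons; Ca²⁺ is the bare [Ar] core; C²⁺ still has 2 valence electrons.
Core electrons are held far more tightly than valence electrons, so Ca and Li top the IE_3 order.
Valence configurations: B²⁺ [He]2s¹, P²⁺ [Ne]3s²3p¹, C²⁺ [He]2s².
The numbers (kJ/mol): B 3660, Li 11815, P 2914, Ca 4912, C 4620.
Putting it together, IE_3: P < B < C < Ca < Li.

P < B < C < Ca < Li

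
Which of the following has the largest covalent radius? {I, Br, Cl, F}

I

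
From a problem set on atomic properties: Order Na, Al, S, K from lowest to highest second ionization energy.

Al < S < K < Na

After 1 electron has been removed, what remains? Na⁺ is the bare [Ne] core; Al⁺ still has 2 valence electrons; S⁺ still has 5 valence electrons; K⁺ is the bare [Ar] core.
Breaking into a closed-shell core is much more expensive than removing a leftover valence electron — K and Na have the largest IE_2 here.
Valence configurations: Al⁺ [Ne]3s², S⁺ [Ne]3s²3p³.
The numbers (kJ/mol): Na 4562, Al 1817, S 2252, K 3052.
Putting it together, IE_2: Al < S < K < Na.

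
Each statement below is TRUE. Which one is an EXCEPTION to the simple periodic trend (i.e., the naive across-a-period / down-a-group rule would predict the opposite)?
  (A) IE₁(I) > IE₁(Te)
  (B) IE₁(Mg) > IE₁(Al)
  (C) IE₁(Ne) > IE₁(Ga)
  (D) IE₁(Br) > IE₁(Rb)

The general trend: IE₁ increases across a period and decreases down a group.
(A) I (period 5, group 17) vs Te (period 5, group 16): the stated order agrees with the simple trend.
(B) Mg (period 3, group 2) vs Al (period 3, group 13): the stated order contradicts the simple trend.
(C) Ne (period 2, group 18) vs Ga (period 4, group 13): the stated order agrees with the simple trend.
(D) Br (period 4, group 17) vs Rb (period 5, group 1): the stated order agrees with the simple trend.
The exception is (B): Al's single 3p electron is easier to remove than one from Mg's filled 3s².

(B)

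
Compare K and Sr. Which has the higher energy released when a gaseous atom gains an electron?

K

K is in period 4, group 1; Sr is in period 5, group 2.
Electron affinity generally becomes more exothermic across a period toward the halogens and less exothermic down a group.
These sit on a diagonal, where the across-period and down-group effects partly cancel.
K > Sr: period and group pull opposite ways; the down-group shift dominates (48 vs 5 kJ/mol).
For reference (kJ/mol): K 48, Sr 5.
So K has the higher energy released when a gaseous atom gains an electron (K > Sr).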